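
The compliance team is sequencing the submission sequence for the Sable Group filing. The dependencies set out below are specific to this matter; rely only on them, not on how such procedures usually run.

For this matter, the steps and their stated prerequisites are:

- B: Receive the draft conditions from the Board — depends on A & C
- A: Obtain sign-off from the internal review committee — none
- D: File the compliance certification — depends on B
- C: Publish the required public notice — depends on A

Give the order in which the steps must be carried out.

Only A has no prerequisites, so it is first.
C needed A, now all done → C.
Next only B has its prerequisites met → B.
Next only D has its prerequisites met → D.

A, C, B, D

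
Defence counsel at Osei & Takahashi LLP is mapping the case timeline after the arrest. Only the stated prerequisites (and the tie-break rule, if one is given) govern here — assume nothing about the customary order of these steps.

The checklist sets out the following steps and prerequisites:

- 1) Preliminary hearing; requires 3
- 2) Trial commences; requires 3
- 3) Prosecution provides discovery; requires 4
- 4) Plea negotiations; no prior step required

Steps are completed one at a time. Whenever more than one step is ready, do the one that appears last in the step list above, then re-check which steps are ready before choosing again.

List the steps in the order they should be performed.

4, 3, 2, 1

4 has no prerequisites → 4 first.
That leaves 3 as the only ready step → 3.
Now 2 and 1 have their prerequisites met. 2 is listed later, so 2 next.
1 is the only step now ready → 1.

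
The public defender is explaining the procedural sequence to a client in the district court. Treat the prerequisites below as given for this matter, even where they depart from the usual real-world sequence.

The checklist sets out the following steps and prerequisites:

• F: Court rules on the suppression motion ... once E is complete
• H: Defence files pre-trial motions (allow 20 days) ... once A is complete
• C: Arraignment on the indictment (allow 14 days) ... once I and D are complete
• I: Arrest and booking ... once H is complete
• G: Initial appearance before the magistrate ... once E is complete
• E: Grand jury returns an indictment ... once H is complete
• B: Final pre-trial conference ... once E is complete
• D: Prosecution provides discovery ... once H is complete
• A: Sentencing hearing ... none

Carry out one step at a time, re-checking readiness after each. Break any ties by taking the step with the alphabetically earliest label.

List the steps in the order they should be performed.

A, H, D, E, B, F, G, I, C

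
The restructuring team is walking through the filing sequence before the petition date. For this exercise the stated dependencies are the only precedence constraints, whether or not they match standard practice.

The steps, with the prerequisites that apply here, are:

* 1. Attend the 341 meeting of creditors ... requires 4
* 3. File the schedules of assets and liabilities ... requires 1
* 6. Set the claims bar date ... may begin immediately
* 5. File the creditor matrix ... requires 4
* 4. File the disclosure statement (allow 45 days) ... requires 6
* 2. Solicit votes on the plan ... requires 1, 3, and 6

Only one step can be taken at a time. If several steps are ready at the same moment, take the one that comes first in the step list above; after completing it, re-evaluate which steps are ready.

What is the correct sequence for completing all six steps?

6, 4, 1, 3, 5, 2

6 is the only step with nothing outstanding, so it goes first.
That leaves 4 as the only ready step → 4.
Ready: 1 and 5. 1 is listed earlier → 1.
3 now also ready, so the ready set is {3, 5}; 3 is listed earlier → 3.
Now 5 and 2 have their prerequisites met. 5 is listed earlier, so 5 next.
2 needed 1, 3 and 6, now all done → 2.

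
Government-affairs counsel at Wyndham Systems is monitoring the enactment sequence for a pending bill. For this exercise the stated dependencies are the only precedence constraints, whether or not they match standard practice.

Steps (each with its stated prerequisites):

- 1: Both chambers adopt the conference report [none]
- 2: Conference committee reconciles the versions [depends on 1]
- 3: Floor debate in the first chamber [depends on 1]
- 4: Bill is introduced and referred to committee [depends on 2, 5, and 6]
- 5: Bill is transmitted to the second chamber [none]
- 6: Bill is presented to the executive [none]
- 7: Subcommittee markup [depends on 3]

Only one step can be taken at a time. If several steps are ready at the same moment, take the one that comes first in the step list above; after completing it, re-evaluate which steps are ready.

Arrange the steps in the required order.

1 → 2 → 3 → 5 → 6 → 4 → 7

Nothing is required for 1, 5 and 6. 1 is listed earlier → 1 first.
Now 2, 3, 5 and 6 have their prerequisites met. 2 is listed earlier, so 2 next.
3, 5 and 6 are all available; 3 is listed earlier → 3.
7 now also ready, so the ready set is {5, 6, 7}; 5 is listed earlier → 5.
6 and 7 are both available; 6 is listed earlier → 6.
Now 4 and 7 have their prerequisites met. 4 is listed earlier, so 4 next.
7 needed 3, now all done → 7.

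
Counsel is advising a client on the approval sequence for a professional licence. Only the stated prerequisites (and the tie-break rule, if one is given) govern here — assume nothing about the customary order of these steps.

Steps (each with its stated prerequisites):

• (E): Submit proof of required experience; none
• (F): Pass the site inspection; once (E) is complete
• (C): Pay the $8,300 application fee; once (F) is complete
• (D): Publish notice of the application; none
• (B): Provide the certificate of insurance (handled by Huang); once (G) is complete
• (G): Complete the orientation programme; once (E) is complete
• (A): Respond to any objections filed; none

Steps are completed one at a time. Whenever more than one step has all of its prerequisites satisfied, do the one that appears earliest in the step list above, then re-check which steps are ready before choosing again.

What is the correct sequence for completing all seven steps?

(E), (F), (C), (D), (G), (B), (A)

(E), (D) and (A) have no prerequisites; (E) is listed earlier, so (E) is first.
(F) and (G) now also ready, so the ready set is {(F), (D), (G), (A)}; (F) is listed earlier → (F).
(C), (D), (G) and (A) are all available; (C) is listed earlier → (C).
(D), (G) and (A) are all available; (D) is listed earlier → (D).
(G) and (A) are both available; (G) is listed earlier → (G).
(B) now also ready, so the ready set is {(B), (A)}; (B) is listed earlier → (B).
That leaves (A) as the only ready step → (A).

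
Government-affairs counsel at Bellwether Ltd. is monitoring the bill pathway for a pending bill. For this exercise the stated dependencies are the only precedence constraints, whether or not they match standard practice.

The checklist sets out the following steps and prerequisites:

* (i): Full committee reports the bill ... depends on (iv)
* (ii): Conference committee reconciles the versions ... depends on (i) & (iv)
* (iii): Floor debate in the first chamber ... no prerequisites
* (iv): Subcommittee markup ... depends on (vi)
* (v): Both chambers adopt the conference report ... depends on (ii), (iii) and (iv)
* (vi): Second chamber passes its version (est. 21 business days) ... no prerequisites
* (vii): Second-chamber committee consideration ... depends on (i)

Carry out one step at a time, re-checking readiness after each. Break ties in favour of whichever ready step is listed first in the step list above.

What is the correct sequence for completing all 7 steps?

(iii) → (vi) → (iv) → (i) → (ii) → (v) → (vii)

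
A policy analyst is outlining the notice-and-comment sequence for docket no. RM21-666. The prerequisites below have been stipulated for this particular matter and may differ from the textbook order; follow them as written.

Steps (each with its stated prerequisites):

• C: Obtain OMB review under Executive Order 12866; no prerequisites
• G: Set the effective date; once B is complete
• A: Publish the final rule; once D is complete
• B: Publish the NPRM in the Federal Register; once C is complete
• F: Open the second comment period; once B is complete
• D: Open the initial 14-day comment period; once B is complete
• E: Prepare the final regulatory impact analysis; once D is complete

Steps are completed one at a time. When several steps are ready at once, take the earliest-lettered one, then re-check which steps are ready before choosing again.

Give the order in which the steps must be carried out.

C, B, D, A, E, F, G

C has no prerequisites → C first.
Next only B has its prerequisites met → B.
D, F and G are all available; D has the earlier label → D.
A and E now also ready, so the ready set is {A, E, F, G}; A has the earlier label → A.
Now E, F and G have their prerequisites met. E has the earlier label, so E next.
F and G are both available; F has the earlier label → F.
G is the only step now ready → G.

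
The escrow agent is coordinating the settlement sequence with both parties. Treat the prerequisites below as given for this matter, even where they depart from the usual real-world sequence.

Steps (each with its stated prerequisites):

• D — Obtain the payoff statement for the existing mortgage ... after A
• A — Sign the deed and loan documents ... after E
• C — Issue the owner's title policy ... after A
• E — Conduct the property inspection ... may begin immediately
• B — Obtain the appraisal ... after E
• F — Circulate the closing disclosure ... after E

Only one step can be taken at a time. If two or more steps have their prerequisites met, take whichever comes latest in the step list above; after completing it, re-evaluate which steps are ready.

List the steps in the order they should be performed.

E F B A C D

Only E has no prerequisites, so it is first.
F, B and A are all available; F is listed later → F.
Now B and A have their prerequisites met. B is listed later, so B next.
A is the only step now ready → A.
Now C and D have their prerequisites met. C is listed later, so C next.
That leaves D as the only ready step → D.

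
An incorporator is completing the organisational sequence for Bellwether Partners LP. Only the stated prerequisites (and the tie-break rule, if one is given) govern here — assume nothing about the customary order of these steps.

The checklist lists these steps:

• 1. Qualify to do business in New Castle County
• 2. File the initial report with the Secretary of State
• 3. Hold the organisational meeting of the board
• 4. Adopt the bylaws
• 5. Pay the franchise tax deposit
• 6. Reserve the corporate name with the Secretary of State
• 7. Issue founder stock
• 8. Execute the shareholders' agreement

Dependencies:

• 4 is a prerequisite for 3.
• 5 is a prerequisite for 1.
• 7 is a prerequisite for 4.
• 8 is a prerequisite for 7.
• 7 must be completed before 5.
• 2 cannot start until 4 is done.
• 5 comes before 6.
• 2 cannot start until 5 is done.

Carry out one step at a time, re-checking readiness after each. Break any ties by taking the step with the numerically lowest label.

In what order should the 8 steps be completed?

8, 7, 4, 3, 5, 1, 2, 6

8 is the only step with nothing outstanding, so it goes first.
Next only 7 has its prerequisites met → 7.
Ready: 4 and 5. 4 has the earlier label → 4.
3 now also ready, so the ready set is {3, 5}; 3 has the earlier label → 3.
Next only 5 has its prerequisites met → 5.
Ready: 1, 2 and 6. 1 has the earlier label → 1.
Now 2 and 6 have their prerequisites met. 2 has the earlier label, so 2 next.
6 needed 5, now all done → 6.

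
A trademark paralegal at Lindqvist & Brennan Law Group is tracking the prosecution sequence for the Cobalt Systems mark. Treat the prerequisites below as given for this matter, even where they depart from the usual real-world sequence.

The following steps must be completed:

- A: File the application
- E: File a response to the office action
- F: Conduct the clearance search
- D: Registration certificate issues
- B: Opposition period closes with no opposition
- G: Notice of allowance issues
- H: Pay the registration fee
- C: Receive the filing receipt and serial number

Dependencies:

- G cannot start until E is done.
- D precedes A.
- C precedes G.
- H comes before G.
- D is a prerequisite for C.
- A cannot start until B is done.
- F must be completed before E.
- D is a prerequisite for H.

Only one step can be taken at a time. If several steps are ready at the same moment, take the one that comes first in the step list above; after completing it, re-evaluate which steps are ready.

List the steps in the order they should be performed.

F, E, D, B, A, H, C, G

F, D and B have no prerequisites; F is listed earlier, so F is first.
Ready: E, D and B. E is listed earlier → E.
D and B are both available; D is listed earlier → D.
H and C now also ready, so the ready set is {B, H, C}; B is listed earlier → B.
Now A, H and C have their prerequisites met. A is listed earlier, so A next.
Now H and C have their prerequisites met. H is listed earlier, so H next.
That leaves C as the only ready step → C.
G needed E, H and C, now all done → G.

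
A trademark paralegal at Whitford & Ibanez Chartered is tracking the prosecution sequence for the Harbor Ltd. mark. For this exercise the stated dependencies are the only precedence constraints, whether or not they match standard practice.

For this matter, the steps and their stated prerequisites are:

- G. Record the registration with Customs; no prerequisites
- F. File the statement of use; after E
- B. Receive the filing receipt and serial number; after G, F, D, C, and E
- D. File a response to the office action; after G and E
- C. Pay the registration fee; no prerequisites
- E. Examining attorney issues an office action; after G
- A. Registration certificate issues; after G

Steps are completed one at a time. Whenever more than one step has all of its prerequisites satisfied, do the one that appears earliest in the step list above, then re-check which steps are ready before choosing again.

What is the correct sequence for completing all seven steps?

G → C → E → F → D → B → A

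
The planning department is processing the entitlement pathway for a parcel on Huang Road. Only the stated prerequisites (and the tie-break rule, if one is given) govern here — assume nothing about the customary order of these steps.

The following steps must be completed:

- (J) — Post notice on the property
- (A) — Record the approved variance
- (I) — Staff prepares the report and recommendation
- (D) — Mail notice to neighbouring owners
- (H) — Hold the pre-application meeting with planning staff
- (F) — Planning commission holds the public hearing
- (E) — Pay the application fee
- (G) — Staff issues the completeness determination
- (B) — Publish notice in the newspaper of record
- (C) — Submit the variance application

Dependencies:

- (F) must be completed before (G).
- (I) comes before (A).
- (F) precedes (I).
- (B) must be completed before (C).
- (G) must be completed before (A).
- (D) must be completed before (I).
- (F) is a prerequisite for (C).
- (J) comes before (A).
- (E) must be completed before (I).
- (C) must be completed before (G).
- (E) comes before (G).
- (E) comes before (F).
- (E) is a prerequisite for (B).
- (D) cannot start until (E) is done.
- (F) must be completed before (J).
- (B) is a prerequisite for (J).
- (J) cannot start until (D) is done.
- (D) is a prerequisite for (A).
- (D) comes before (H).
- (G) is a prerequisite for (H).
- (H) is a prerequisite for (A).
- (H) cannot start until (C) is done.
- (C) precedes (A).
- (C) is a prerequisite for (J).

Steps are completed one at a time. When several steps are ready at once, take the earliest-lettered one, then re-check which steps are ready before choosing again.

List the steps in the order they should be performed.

Only (E) has no prerequisites, so it is first.
Ready: (B), (D) and (F). (B) has the earlier label → (B).
Ready: (D) and (F). (D) has the earlier label → (D).
Next only (F) has its prerequisites met → (F).
Now (C) and (I) have their prerequisites met. (C) has the earlier label, so (C) next.
(G) and (J) now also ready, so the ready set is {(G), (I), (J)}; (G) has the earlier label → (G).
(H) now also ready, so the ready set is {(H), (I), (J)}; (H) has the earlier label → (H).
(I) and (J) are both available; (I) has the earlier label → (I).
(J) is the only step now ready → (J).
(A) needed (C), (D), (G), (H), (I) and (J), now all done → (A).

(E) (B) (D) (F) (C) (G) (H) (I) (J) (A)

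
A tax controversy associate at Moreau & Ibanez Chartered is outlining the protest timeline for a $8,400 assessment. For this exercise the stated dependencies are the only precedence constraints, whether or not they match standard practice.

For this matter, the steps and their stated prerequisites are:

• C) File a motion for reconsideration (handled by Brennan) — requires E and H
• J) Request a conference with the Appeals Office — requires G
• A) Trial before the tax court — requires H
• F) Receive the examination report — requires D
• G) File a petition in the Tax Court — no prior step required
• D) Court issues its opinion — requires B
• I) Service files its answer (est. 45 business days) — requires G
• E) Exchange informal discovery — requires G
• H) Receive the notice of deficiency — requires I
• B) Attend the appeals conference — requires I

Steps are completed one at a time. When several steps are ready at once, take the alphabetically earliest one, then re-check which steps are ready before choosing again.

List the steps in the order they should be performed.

G is the only step with nothing outstanding, so it goes first.
E, I and J are all available; E has the earlier label → E.
Ready: I and J. I has the earlier label → I.
Ready: B, H and J. B has the earlier label → B.
D, H and J are all available; D has the earlier label → D.
Now F, H and J have their prerequisites met. F has the earlier label, so F next.
Now H and J have their prerequisites met. H has the earlier label, so H next.
A and C now also ready, so the ready set is {A, C, J}; A has the earlier label → A.
C and J are both available; C has the earlier label → C.
Next only J has its prerequisites met → J.

G, E, I, B, D, F, H, A, C, J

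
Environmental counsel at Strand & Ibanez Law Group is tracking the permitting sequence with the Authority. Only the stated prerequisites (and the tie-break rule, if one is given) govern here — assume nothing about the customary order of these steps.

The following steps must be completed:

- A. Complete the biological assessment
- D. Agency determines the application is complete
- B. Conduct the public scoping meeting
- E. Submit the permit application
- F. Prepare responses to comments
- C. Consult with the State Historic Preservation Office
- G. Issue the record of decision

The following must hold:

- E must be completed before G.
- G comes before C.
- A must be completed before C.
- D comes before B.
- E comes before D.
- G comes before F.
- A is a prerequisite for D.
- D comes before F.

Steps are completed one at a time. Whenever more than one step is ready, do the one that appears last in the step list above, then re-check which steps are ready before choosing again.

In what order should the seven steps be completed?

Nothing is required for E and A. E is listed later → E first.
Ready: G and A. G is listed later → G.
That leaves A as the only ready step → A.
Now C and D have their prerequisites met. C is listed later, so C next.
That leaves D as the only ready step → D.
Ready: F and B. F is listed later → F.
B needed D, now all done → B.

E, G, A, C, D, F, B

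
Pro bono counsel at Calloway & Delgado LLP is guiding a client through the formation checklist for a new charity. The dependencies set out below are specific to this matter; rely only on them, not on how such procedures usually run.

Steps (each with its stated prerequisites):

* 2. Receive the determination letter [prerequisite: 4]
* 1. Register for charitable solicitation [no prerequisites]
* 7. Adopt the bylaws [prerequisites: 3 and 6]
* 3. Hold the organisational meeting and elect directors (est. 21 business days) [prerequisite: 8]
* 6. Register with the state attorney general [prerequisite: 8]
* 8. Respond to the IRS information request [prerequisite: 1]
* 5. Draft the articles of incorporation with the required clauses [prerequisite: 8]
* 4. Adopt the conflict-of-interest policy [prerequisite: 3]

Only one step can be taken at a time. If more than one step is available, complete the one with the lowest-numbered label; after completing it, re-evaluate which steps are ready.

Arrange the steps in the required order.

1 → 8 → 3 → 4 → 2 → 5 → 6 → 7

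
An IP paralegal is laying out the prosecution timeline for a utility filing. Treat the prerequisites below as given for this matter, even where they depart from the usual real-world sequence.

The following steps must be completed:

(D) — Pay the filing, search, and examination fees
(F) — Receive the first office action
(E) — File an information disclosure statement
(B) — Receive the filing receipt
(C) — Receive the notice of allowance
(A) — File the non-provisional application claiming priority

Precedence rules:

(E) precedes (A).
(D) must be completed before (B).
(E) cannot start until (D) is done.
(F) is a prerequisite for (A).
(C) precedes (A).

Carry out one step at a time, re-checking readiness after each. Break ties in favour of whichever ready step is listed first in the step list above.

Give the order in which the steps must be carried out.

(D), (F) and (C) have no prerequisites; (D) is listed earlier, so (D) is first.
(E) and (B) now also ready, so the ready set is {(F), (E), (B), (C)}; (F) is listed earlier → (F).
(E), (B) and (C) are all available; (E) is listed earlier → (E).
Ready: (B) and (C). (B) is listed earlier → (B).
(C) is the only step now ready → (C).
(A) needed (F), (E) and (C), now all done → (A).

(D), (F), (E), (B), (C), (A)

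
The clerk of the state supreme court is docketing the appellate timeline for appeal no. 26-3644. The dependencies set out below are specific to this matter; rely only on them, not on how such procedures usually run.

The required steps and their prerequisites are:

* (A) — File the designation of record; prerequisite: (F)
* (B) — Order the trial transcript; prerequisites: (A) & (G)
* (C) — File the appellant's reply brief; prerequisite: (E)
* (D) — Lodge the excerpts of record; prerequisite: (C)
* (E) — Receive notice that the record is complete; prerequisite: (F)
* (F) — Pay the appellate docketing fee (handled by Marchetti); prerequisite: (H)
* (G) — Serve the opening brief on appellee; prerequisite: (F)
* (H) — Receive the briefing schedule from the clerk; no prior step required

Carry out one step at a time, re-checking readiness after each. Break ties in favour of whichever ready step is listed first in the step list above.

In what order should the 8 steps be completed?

(H) has no prerequisites → (H) first.
(F) needed (H), now all done → (F).
(A), (E) and (G) are all available; (A) is listed earlier → (A).
(E) and (G) are both available; (E) is listed earlier → (E).
Ready: (C) and (G). (C) is listed earlier → (C).
Now (D) and (G) have their prerequisites met. (D) is listed earlier, so (D) next.
(G) needed (F), now all done → (G).
Next only (B) has its prerequisites met → (B).

(H), (F), (A), (E), (C), (D), (G), (B)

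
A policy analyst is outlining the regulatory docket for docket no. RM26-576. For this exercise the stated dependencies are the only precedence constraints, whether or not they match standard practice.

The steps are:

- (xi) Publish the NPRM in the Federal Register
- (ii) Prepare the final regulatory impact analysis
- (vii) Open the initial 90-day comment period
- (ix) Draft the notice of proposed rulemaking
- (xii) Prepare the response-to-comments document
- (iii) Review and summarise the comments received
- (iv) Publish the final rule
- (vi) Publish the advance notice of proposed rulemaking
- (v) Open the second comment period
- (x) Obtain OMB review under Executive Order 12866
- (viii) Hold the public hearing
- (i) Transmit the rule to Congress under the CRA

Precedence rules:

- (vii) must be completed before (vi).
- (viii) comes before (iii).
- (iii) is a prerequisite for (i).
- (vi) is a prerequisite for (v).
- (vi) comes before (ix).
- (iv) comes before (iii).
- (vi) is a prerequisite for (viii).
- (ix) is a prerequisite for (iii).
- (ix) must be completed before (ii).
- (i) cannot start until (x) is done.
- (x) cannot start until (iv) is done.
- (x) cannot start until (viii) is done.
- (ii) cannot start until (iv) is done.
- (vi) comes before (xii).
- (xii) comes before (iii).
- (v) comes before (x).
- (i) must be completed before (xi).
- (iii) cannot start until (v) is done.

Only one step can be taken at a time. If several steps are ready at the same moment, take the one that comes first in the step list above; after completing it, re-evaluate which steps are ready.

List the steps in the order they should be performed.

(vii), (iv), (vi), (ix), (ii), (xii), (v), (viii), (iii), (x), (i), (xi)

Nothing is required for (vii) and (iv). (vii) is listed earlier → (vii) first.
Now (iv) and (vi) have their prerequisites met. (iv) is listed earlier, so (iv) next.
(vi) is the only step now ready → (vi).
Now (ix), (xii), (v) and (viii) have their prerequisites met. (ix) is listed earlier, so (ix) next.
(ii), (xii), (v) and (viii) are all available; (ii) is listed earlier → (ii).
Now (xii), (v) and (viii) have their prerequisites met. (xii) is listed earlier, so (xii) next.
(v) and (viii) are both available; (v) is listed earlier → (v).
Next only (viii) has its prerequisites met → (viii).
Now (iii) and (x) have their prerequisites met. (iii) is listed earlier, so (iii) next.
Next only (x) has its prerequisites met → (x).
Next only (i) has its prerequisites met → (i).
(xi) needed (i), now all done → (xi).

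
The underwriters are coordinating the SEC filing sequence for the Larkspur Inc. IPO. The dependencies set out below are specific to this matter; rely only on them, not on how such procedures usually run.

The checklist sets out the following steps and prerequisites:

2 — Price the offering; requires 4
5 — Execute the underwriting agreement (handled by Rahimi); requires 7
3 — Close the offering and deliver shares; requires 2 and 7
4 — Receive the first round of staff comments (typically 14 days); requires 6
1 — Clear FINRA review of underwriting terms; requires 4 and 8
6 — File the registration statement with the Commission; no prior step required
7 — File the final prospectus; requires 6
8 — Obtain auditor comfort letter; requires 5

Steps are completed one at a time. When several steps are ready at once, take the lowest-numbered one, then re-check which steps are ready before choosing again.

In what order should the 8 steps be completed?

6 4 2 7 3 5 8 1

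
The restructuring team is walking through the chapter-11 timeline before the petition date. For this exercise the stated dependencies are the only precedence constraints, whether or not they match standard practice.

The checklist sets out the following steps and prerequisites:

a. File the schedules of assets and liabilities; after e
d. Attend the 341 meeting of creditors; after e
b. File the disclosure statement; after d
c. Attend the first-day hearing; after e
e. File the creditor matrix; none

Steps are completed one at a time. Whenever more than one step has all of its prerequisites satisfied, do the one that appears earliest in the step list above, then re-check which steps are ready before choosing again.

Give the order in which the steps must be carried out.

e, a, d, b, c

Only e has no prerequisites, so it is first.
a, d and c are all available; a is listed earlier → a.
d and c are both available; d is listed earlier → d.
Ready: b and c. b is listed earlier → b.
c needed e, now all done → c.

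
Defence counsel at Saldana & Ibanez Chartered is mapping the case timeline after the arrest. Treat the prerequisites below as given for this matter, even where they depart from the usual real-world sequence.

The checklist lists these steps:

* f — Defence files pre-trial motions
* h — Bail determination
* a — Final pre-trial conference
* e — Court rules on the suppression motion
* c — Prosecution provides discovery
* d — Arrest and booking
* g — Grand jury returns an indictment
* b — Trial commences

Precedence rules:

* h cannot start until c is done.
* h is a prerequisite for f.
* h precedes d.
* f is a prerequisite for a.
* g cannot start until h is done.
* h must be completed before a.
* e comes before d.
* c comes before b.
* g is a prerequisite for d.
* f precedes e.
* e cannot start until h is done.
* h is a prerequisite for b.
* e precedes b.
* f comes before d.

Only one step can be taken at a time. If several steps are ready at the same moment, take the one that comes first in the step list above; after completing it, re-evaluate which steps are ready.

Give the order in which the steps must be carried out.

c is the only step with nothing outstanding, so it goes first.
Next only h has its prerequisites met → h.
Now f and g have their prerequisites met. f is listed earlier, so f next.
Ready: a, e and g. a is listed earlier → a.
e and g are both available; e is listed earlier → e.
g and b are both available; g is listed earlier → g.
Ready: d and b. d is listed earlier → d.
b is the only step now ready → b.

c, h, f, a, e, g, d, b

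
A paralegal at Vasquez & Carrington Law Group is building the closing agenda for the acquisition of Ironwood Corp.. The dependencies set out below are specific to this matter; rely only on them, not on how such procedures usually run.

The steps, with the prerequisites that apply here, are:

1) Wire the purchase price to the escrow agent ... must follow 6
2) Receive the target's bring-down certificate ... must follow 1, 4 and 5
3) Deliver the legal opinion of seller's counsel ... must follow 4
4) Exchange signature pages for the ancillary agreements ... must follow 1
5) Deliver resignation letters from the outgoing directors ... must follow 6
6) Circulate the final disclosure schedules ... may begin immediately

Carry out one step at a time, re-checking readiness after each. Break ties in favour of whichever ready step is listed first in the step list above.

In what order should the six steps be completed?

6 → 1 → 4 → 3 → 5 → 2

Only 6 has no prerequisites, so it is first.
1 and 5 are both available; 1 is listed earlier → 1.
Now 4 and 5 have their prerequisites met. 4 is listed earlier, so 4 next.
Now 3 and 5 have their prerequisites met. 3 is listed earlier, so 3 next.
Next only 5 has its prerequisites met → 5.
Next only 2 has its prerequisites met → 2.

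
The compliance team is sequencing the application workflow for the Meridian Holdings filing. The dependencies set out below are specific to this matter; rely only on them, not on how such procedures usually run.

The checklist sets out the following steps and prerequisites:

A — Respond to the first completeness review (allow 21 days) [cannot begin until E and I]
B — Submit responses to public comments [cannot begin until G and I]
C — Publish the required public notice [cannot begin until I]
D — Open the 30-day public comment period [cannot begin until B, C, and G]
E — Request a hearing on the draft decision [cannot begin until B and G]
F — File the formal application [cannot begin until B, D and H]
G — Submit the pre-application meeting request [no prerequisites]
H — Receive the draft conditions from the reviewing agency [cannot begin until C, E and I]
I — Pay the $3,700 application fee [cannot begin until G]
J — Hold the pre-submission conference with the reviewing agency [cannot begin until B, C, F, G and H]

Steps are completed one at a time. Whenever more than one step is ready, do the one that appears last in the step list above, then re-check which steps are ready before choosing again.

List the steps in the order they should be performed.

G has no prerequisites → G first.
That leaves I as the only ready step → I.
C and B are both available; C is listed later → C.
B needed I and G, now all done → B.
E and D are both available; E is listed later → E.
Now H, D and A have their prerequisites met. H is listed later, so H next.
Now D and A have their prerequisites met. D is listed later, so D next.
F now also ready, so the ready set is {F, A}; F is listed later → F.
Now J and A have their prerequisites met. J is listed later, so J next.
Next only A has its prerequisites met → A.

G, I, C, B, E, H, D, F, J, A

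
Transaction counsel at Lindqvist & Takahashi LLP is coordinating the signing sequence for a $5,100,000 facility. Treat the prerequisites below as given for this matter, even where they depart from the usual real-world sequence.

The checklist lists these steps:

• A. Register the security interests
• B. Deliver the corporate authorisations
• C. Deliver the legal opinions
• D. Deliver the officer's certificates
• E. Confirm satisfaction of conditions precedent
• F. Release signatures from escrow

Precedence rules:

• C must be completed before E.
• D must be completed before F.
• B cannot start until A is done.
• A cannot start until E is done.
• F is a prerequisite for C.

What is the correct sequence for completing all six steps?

D, F, C, E, A, B

Only D has no prerequisites, so it is first.
F needed D, now all done → F.
C needed F, now all done → C.
That leaves E as the only ready step → E.
That leaves A as the only ready step → A.
B needed A, now all done → B.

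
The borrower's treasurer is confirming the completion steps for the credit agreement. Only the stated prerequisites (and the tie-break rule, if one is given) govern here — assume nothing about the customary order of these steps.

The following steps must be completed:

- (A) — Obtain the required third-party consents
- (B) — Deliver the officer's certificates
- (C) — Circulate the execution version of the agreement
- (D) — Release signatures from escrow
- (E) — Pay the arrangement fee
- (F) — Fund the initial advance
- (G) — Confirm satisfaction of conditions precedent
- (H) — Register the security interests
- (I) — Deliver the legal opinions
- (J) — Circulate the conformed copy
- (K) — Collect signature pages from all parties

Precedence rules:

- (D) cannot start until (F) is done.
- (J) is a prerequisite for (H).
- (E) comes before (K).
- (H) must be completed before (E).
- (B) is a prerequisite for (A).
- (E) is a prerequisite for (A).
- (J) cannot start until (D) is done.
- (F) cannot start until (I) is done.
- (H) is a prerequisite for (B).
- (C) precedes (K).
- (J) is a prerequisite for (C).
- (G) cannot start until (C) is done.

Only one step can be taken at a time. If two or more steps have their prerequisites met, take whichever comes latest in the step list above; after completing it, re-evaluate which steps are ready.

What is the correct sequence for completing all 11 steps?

Only (I) has no prerequisites, so it is first.
(F) needed (I), now all done → (F).
(D) needed (F), now all done → (D).
(J) is the only step now ready → (J).
(H) and (C) are both available; (H) is listed later → (H).
(E) and (B) now also ready, so the ready set is {(E), (C), (B)}; (E) is listed later → (E).
Now (C) and (B) have their prerequisites met. (C) is listed later, so (C) next.
(K), (G) and (B) are all available; (K) is listed later → (K).
Ready: (G) and (B). (G) is listed later → (G).
Next only (B) has its prerequisites met → (B).
(A) needed (E) and (B), now all done → (A).

(I), (F), (D), (J), (H), (E), (C), (K), (G), (B), (A)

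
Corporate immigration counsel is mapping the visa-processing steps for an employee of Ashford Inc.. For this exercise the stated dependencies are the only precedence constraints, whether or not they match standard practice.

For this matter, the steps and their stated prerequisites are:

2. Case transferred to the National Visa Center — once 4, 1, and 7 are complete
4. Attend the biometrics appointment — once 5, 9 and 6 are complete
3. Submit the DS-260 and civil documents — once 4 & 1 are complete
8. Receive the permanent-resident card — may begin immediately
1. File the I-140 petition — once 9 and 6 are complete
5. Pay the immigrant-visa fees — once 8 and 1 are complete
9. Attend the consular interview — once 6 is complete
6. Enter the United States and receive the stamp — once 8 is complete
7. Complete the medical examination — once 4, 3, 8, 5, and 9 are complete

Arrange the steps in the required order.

8, 6, 9, 1, 5, 4, 3, 7, 2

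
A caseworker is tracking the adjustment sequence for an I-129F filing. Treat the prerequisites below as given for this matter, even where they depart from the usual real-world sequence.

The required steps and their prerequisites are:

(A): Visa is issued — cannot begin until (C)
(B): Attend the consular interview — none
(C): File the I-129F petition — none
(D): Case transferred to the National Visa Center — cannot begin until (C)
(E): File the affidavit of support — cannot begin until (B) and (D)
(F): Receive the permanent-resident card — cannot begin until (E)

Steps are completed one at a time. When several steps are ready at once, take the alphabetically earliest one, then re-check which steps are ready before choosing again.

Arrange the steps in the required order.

(B), (C), (A), (D), (E), (F)

Nothing is required for (B) and (C). (B) has the earlier label → (B) first.
Next only (C) has its prerequisites met → (C).
Ready: (A) and (D). (A) has the earlier label → (A).
(D) needed (C), now all done → (D).
(E) is the only step now ready → (E).
(F) needed (E), now all done → (F).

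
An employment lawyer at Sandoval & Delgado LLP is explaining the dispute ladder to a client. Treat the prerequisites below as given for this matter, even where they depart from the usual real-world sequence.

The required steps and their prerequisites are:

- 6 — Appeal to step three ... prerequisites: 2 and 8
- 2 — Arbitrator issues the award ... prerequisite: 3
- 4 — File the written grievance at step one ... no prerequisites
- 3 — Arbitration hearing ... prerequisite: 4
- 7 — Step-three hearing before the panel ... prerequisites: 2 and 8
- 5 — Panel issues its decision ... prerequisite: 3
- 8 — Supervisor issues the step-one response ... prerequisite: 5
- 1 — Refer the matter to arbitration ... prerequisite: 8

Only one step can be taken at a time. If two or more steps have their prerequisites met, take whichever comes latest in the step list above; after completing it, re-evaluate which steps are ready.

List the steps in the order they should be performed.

4 has no prerequisites → 4 first.
3 needed 4, now all done → 3.
Now 5 and 2 have their prerequisites met. 5 is listed later, so 5 next.
8 now also ready, so the ready set is {8, 2}; 8 is listed later → 8.
1 and 2 are both available; 1 is listed later → 1.
2 is the only step now ready → 2.
Now 7 and 6 have their prerequisites met. 7 is listed later, so 7 next.
6 is the only step now ready → 6.

4, 3, 5, 8, 1, 2, 7, 6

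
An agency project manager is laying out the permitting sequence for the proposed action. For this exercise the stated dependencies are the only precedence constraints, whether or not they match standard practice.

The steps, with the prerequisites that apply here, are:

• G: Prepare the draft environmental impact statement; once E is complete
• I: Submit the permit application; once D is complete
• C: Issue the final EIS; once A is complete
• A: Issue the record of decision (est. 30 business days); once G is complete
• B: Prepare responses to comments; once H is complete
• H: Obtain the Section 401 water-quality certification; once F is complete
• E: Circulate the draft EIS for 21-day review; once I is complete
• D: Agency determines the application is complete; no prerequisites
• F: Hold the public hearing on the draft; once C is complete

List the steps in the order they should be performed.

D → I → E → G → A → C → F → H → B

D is the only step with nothing outstanding, so it goes first.
I is the only step now ready → I.
E needed I, now all done → E.
Next only G has its prerequisites met → G.
That leaves A as the only ready step → A.
That leaves C as the only ready step → C.
That leaves F as the only ready step → F.
That leaves H as the only ready step → H.
B needed H, now all done → B.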